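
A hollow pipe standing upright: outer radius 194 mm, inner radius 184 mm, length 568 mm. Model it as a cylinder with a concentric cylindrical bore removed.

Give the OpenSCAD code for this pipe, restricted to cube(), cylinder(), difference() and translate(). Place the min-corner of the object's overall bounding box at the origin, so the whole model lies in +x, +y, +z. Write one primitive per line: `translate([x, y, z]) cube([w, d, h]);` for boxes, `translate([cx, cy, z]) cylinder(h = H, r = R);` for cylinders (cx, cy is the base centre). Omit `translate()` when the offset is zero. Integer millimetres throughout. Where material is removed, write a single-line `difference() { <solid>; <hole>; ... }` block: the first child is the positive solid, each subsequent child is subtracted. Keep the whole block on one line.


difference() { translate([194, 194, 0]) cylinder(h = 568, r = 194); translate([194, 194, 0]) cylinder(h = 568, r = 184); }


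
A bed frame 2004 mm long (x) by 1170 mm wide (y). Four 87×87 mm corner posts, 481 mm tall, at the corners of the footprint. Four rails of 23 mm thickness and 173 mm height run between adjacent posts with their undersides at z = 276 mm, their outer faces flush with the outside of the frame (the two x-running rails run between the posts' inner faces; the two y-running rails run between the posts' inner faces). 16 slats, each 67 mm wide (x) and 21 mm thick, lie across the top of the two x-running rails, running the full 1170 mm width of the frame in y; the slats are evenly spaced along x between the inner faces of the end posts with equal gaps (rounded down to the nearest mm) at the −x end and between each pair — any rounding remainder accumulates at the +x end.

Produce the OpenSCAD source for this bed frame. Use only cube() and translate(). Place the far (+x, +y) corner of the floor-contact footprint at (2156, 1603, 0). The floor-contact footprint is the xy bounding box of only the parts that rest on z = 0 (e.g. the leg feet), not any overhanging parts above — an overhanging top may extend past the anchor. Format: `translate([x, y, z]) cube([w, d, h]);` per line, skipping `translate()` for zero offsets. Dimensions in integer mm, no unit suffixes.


translate([152, 433, 0]) cube([87, 87, 481]);
translate([152, 1516, 0]) cube([87, 87, 481]);
translate([2069, 433, 0]) cube([87, 87, 481]);
translate([2069, 1516, 0]) cube([87, 87, 481]);
translate([239, 433, 276]) cube([1830, 23, 173]);
translate([239, 1580, 276]) cube([1830, 23, 173]);
translate([152, 520, 276]) cube([23, 996, 173]);
translate([2133, 520, 276]) cube([23, 996, 173]);
translate([283, 433, 449]) cube([67, 1170, 21]);
translate([394, 433, 449]) cube([67, 1170, 21]);
translate([505, 433, 449]) cube([67, 1170, 21]);
translate([616, 433, 449]) cube([67, 1170, 21]);
translate([727, 433, 449]) cube([67, 1170, 21]);
translate([838, 433, 449]) cube([67, 1170, 21]);
translate([949, 433, 449]) cube([67, 1170, 21]);
translate([1060, 433, 449]) cube([67, 1170, 21]);
translate([1171, 433, 449]) cube([67, 1170, 21]);
translate([1282, 433, 449]) cube([67, 1170, 21]);
translate([1393, 433, 449]) cube([67, 1170, 21]);
translate([1504, 433, 449]) cube([67, 1170, 21]);
translate([1615, 433, 449]) cube([67, 1170, 21]);
translate([1726, 433, 449]) cube([67, 1170, 21]);
translate([1837, 433, 449]) cube([67, 1170, 21]);
translate([1948, 433, 449]) cube([67, 1170, 21]);


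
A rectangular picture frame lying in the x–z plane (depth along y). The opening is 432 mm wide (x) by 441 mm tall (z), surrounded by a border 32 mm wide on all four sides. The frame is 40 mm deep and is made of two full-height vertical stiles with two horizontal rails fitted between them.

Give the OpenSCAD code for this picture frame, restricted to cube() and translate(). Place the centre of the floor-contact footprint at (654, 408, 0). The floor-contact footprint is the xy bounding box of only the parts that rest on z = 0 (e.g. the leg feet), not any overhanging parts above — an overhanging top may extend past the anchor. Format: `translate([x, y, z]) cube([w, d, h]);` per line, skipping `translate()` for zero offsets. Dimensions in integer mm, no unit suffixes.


translate([406, 388, 0]) cube([32, 40, 505]);
translate([870, 388, 0]) cube([32, 40, 505]);
translate([438, 388, 0]) cube([432, 40, 32]);
translate([438, 388, 473]) cube([432, 40, 32]);


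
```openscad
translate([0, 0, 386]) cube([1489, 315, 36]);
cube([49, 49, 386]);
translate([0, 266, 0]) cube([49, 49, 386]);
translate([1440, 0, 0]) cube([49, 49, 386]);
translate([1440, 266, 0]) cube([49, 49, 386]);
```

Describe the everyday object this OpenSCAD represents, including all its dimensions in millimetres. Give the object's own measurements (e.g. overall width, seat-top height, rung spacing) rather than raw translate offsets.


A long wooden bench with a 1489 mm (x) × 315 mm (y) seat, 36 mm thick, its top surface 422 mm above the floor. Four 49 mm square legs at the seat corners, flush with the edges, run from z = 0 to the seat underside.


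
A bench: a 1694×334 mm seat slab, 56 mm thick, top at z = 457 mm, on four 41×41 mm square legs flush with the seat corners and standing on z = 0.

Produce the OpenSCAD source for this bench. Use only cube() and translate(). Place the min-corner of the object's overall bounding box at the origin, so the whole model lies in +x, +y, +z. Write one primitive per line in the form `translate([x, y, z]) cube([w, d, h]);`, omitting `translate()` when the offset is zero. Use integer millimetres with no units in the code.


translate([0, 0, 401]) cube([1694, 334, 56]);
cube([41, 41, 401]);
translate([0, 293, 0]) cube([41, 41, 401]);
translate([1653, 0, 0]) cube([41, 41, 401]);
translate([1653, 293, 0]) cube([41, 41, 401]);


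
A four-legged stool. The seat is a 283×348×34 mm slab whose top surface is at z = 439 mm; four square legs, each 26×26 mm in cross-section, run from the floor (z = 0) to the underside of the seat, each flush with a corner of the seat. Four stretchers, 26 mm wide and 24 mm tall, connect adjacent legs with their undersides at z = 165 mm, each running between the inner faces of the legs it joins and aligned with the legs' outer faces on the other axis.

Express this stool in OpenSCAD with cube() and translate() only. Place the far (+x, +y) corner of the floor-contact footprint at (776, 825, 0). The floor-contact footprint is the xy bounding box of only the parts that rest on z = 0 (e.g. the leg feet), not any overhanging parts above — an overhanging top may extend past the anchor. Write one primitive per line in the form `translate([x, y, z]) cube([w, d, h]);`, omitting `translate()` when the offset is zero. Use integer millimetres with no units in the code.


translate([493, 477, 405]) cube([283, 348, 34]);
translate([493, 477, 0]) cube([26, 26, 405]);
translate([750, 477, 0]) cube([26, 26, 405]);
translate([493, 799, 0]) cube([26, 26, 405]);
translate([750, 799, 0]) cube([26, 26, 405]);
translate([519, 477, 165]) cube([231, 26, 24]);
translate([519, 799, 165]) cube([231, 26, 24]);
translate([493, 503, 165]) cube([26, 296, 24]);
translate([750, 503, 165]) cube([26, 296, 24]);


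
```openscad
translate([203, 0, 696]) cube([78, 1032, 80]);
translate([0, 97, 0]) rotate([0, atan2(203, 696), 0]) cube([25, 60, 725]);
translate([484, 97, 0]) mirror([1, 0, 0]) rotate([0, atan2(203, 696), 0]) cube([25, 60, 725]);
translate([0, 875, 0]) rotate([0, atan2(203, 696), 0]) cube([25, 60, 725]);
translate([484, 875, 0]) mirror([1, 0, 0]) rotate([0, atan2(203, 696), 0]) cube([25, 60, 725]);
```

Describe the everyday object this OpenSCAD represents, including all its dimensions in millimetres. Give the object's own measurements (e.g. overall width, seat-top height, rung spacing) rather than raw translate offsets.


A sawhorse. A 78×1032×80 mm beam (x, y, z) sits on two A-frame leg pairs. Each pair is two raked legs of 25×60 mm section (60 mm along y) splaying symmetrically in x. Each leg rises 696 mm vertically over 203 mm of horizontal reach and is 725 mm long along its own axis. Every leg's outer bottom edge rests on the floor and its outer top edge meets a bottom edge of the beam — the left legs (tilting toward +x) meet the beam's −x bottom edge, the right legs (their mirror images, tilting toward −x) meet its +x bottom edge — so the leg tops tuck under the beam, the beam's underside is 696 mm above the floor, and the feet are 484 mm apart outside-to-outside with the beam centred between them. The two leg pairs are set in 97 mm from either end of the beam.


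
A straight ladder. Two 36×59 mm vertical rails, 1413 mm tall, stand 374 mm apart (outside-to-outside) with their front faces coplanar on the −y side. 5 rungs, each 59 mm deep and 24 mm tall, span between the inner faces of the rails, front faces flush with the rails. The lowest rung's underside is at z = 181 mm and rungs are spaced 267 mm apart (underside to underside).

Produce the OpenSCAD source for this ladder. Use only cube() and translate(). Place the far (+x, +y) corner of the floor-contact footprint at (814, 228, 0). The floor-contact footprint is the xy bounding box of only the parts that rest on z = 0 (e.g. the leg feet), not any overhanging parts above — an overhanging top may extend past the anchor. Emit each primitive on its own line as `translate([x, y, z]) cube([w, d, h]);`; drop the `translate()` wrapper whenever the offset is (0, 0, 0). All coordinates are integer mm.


// rung span = 374 - 2*36 = 302
// rung[k] z = 181 + k*267
translate([440, 169, 0]) cube([36, 59, 1413]);
translate([778, 169, 0]) cube([36, 59, 1413]);
translate([476, 169, 181]) cube([302, 59, 24]);
translate([476, 169, 448]) cube([302, 59, 24]);
translate([476, 169, 715]) cube([302, 59, 24]);
translate([476, 169, 982]) cube([302, 59, 24]);
translate([476, 169, 1249]) cube([302, 59, 24]);


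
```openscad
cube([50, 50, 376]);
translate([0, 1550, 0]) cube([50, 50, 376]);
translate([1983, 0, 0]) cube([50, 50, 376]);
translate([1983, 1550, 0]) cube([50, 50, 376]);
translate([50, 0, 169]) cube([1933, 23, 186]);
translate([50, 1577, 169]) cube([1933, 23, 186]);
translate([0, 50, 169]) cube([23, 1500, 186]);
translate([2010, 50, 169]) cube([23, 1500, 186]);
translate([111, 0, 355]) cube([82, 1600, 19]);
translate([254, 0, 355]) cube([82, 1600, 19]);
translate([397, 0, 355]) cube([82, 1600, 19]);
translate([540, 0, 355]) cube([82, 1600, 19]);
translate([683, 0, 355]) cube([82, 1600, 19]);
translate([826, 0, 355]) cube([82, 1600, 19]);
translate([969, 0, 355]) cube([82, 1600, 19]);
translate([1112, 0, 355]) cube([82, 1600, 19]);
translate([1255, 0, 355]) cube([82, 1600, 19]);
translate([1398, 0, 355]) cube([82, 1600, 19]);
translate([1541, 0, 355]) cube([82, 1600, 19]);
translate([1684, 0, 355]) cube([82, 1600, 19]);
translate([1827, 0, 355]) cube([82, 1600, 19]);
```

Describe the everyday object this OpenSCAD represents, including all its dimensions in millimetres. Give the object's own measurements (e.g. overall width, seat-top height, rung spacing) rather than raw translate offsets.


A bed frame 2033 mm long (x) by 1600 mm wide (y). Four 50×50 mm corner posts, 376 mm tall, at the corners of the footprint. Four rails of 23 mm thickness and 186 mm height run between adjacent posts with their undersides at z = 169 mm, their outer faces flush with the outside of the frame (the two x-running rails run between the posts' inner faces; the two y-running rails run between the posts' inner faces). 13 slats, each 82 mm wide (x) and 19 mm thick, lie across the top of the two x-running rails, running the full 1600 mm width of the frame in y; along x they sit between the end posts with a 61 mm gap after the −x posts and between neighbouring slats, leaving 74 mm before the +x posts.


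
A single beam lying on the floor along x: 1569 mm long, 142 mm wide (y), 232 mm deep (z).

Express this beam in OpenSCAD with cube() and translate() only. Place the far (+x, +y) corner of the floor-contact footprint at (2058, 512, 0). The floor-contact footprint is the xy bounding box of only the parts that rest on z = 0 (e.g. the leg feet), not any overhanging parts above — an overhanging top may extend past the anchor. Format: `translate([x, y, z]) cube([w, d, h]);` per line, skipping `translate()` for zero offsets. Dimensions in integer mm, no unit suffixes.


translate([489, 370, 0]) cube([1569, 142, 232]);


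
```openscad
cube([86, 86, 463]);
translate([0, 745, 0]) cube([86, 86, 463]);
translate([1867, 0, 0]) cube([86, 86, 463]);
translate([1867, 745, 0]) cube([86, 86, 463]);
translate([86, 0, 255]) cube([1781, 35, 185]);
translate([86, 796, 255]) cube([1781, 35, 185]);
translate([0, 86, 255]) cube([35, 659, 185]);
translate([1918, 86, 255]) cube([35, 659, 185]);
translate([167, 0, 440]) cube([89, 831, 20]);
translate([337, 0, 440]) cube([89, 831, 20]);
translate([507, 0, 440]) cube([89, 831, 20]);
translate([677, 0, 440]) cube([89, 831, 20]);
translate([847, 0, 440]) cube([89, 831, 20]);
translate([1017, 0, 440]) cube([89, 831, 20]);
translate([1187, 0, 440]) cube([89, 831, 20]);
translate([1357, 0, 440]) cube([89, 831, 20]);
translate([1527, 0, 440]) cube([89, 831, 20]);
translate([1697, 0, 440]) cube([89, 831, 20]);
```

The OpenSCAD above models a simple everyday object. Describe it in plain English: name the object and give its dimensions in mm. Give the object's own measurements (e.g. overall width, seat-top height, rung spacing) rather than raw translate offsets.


A bed frame 1953 mm long (x) by 831 mm wide (y). Four 86×86 mm corner posts, 463 mm tall, at the corners of the footprint. Four rails of 35 mm thickness and 185 mm height run between adjacent posts with their undersides at z = 255 mm, their outer faces flush with the outside of the frame (the two x-running rails run between the posts' inner faces; the two y-running rails run between the posts' inner faces). 10 slats, each 89 mm wide (x) and 20 mm thick, lie across the top of the two x-running rails, running the full 831 mm width of the frame in y; along x they sit between the end posts with a 81 mm gap after the −x posts and between neighbouring slats and before the +x posts.


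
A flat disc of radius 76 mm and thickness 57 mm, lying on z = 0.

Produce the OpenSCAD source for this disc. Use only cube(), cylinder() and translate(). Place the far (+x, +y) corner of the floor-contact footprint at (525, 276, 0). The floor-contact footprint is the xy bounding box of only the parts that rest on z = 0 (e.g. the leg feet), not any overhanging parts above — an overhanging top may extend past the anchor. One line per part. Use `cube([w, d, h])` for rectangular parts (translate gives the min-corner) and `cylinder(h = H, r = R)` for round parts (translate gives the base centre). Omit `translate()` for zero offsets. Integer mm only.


translate([449, 200, 0]) cylinder(h = 57, r = 76);


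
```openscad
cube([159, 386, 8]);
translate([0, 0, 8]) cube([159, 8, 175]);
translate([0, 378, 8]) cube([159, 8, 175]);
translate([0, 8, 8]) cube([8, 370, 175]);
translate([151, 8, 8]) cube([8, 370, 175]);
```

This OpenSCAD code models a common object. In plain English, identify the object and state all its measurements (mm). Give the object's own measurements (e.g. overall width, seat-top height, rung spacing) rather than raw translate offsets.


An open-topped rectangular box: outside dimensions 159×386×183 mm, with a uniform wall and base thickness of 8 mm. The base is a full 159×386 slab on the floor; four walls sit on top of the base. The front and back walls (the −y and +y sides) span the full width; the two side walls fit between them.


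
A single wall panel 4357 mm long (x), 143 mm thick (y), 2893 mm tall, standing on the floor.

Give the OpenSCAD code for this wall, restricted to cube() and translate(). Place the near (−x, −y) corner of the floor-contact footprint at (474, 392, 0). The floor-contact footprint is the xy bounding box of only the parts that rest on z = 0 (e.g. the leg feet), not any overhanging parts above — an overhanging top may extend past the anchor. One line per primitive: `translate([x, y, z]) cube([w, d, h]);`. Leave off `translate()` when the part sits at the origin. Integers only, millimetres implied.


translate([474, 392, 0]) cube([4357, 143, 2893]);


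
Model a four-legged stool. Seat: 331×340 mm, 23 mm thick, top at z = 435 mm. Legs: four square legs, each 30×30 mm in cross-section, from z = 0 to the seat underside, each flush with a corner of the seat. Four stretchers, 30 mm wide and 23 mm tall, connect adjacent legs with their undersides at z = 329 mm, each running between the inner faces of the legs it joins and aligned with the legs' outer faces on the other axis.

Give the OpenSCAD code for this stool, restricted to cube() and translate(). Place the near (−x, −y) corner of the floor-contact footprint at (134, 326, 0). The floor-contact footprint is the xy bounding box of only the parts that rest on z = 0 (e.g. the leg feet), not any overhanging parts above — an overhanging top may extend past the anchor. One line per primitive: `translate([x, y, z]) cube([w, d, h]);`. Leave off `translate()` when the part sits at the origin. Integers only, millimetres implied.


translate([134, 326, 412]) cube([331, 340, 23]);
translate([134, 326, 0]) cube([30, 30, 412]);
translate([435, 326, 0]) cube([30, 30, 412]);
translate([134, 636, 0]) cube([30, 30, 412]);
translate([435, 636, 0]) cube([30, 30, 412]);
translate([164, 326, 329]) cube([271, 30, 23]);
translate([164, 636, 329]) cube([271, 30, 23]);
translate([134, 356, 329]) cube([30, 280, 23]);
translate([435, 356, 329]) cube([30, 280, 23]);


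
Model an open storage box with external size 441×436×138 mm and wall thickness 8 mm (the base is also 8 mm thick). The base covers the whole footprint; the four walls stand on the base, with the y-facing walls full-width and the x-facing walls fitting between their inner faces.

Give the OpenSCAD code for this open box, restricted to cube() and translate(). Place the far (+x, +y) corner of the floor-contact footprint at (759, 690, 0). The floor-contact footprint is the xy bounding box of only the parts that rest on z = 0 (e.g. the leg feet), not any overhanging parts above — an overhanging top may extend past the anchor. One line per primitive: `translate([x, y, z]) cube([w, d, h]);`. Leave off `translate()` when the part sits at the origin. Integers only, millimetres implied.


translate([318, 254, 0]) cube([441, 436, 8]);
translate([318, 254, 8]) cube([441, 8, 130]);
translate([318, 682, 8]) cube([441, 8, 130]);
translate([318, 262, 8]) cube([8, 420, 130]);
translate([751, 262, 8]) cube([8, 420, 130]);


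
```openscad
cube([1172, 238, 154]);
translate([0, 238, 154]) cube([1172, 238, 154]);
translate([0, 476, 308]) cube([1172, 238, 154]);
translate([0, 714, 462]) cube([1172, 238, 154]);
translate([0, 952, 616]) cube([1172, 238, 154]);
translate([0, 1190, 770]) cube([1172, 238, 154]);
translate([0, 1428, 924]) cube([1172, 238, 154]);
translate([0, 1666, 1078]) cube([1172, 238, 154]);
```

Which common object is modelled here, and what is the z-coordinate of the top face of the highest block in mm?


A staircase. The total rise is 1232 mm.

8 identical blocks, each offset up and back from the previous — a staircase. Each step is 154 mm tall and there are 8 of them, so the total rise is 8 × 154 = 1232 mm.


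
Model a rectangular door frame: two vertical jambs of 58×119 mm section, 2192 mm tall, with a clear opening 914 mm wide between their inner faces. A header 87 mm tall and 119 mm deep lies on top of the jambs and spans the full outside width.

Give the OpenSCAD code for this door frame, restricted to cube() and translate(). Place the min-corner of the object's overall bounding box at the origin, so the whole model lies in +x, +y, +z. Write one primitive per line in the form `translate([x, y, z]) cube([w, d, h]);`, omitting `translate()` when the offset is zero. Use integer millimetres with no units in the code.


cube([58, 119, 2192]);
translate([972, 0, 0]) cube([58, 119, 2192]);
translate([0, 0, 2192]) cube([1030, 119, 87]);


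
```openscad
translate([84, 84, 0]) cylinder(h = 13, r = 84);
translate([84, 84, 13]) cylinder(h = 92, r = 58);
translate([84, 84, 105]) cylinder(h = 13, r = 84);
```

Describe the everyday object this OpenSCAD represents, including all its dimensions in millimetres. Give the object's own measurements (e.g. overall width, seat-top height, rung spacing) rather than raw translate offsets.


A spool: two coaxial disc flanges of radius 84 mm and thickness 13 mm, joined by a core cylinder of radius 58 mm and height 92 mm. The lower flange rests on z = 0 and the three cylinders share a vertical axis.


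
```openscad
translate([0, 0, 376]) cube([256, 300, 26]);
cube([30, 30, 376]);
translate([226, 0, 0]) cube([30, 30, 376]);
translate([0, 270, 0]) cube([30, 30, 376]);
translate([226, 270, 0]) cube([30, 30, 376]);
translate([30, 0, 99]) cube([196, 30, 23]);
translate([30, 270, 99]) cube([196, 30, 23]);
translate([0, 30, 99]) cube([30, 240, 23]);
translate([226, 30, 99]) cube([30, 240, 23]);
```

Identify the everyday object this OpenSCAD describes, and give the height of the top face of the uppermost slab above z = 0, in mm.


A stool. The seat height is 402 mm.

A 256×300×26 slab at z = 376 on four corner posts — a stool. The seat top is 376 + 26 = 402 mm.


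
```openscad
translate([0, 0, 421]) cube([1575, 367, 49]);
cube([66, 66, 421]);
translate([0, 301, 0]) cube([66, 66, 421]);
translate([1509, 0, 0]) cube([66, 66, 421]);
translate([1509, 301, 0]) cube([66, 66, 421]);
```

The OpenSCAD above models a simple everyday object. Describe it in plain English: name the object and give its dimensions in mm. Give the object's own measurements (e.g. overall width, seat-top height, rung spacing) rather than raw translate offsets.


A long wooden bench with a 1575 mm (x) × 367 mm (y) seat, 49 mm thick, its top surface 470 mm above the floor. Four 66 mm square legs at the seat corners, flush with the edges, run from z = 0 to the seat underside.


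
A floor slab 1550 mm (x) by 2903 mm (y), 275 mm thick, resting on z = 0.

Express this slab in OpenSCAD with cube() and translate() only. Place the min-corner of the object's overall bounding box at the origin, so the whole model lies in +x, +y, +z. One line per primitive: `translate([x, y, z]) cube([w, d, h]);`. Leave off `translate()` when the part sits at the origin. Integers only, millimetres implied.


cube([1550, 2903, 275]);


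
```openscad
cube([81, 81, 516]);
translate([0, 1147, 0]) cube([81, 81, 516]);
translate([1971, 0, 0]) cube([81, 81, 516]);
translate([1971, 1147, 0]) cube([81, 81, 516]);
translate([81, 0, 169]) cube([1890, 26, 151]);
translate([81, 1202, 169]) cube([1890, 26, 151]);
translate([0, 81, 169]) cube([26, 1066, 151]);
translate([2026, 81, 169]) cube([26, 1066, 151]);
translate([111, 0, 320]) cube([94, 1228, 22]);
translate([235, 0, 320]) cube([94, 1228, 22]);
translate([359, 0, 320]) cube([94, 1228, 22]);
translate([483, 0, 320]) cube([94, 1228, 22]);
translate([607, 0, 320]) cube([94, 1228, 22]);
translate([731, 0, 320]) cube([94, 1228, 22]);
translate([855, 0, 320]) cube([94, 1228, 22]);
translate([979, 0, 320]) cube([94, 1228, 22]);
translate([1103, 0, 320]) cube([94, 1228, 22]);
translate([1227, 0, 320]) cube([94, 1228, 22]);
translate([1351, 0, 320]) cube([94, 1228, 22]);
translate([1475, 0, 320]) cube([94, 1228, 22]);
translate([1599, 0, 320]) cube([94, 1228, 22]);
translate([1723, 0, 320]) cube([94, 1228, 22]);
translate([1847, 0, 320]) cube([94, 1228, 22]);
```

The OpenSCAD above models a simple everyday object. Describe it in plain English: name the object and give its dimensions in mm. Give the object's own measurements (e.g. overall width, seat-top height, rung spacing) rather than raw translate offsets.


A bed frame 2052 mm long (x) by 1228 mm wide (y). Four 81×81 mm corner posts, 516 mm tall, at the corners of the footprint. Four rails of 26 mm thickness and 151 mm height run between adjacent posts with their undersides at z = 169 mm, their outer faces flush with the outside of the frame (the two x-running rails run between the posts' inner faces; the two y-running rails run between the posts' inner faces). 15 slats, each 94 mm wide (x) and 22 mm thick, lie across the top of the two x-running rails, running the full 1228 mm width of the frame in y; along x they sit between the end posts with a 30 mm gap after the −x posts and between neighbouring slats and before the +x posts.


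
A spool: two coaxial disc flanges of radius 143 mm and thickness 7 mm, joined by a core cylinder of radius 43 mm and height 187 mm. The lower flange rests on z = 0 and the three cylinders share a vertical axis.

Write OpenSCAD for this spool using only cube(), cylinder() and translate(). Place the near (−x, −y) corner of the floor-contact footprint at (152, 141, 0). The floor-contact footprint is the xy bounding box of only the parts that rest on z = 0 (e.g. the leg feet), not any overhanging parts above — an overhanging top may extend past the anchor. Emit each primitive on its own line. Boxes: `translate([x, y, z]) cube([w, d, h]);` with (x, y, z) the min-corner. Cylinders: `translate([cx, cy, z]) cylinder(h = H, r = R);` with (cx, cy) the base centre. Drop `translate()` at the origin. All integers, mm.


translate([295, 284, 0]) cylinder(h = 7, r = 143);
translate([295, 284, 7]) cylinder(h = 187, r = 43);
translate([295, 284, 194]) cylinder(h = 7, r = 143);


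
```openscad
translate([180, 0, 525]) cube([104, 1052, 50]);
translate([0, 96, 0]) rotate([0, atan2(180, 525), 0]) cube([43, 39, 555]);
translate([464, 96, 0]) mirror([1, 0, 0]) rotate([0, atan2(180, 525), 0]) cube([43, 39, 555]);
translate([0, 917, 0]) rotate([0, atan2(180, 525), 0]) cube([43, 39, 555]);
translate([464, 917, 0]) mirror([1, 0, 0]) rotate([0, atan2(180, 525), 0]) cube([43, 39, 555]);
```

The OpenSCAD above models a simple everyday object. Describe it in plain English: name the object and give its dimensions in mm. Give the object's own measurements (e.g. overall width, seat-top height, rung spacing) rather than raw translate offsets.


A sawhorse. A 104×1052×50 mm beam (x, y, z) sits on two A-frame leg pairs. Each pair is two raked legs of 43×39 mm section (39 mm along y) splaying symmetrically in x. Each leg rises 525 mm vertically over 180 mm of horizontal reach and is 555 mm long along its own axis. Every leg's outer bottom edge rests on the floor and its outer top edge meets a bottom edge of the beam — the left legs (tilting toward +x) meet the beam's −x bottom edge, the right legs (their mirror images, tilting toward −x) meet its +x bottom edge — so the leg tops tuck under the beam, the beam's underside is 525 mm above the floor, and the feet are 464 mm apart outside-to-outside with the beam centred between them. The two leg pairs are set in 96 mm from either end of the beam.


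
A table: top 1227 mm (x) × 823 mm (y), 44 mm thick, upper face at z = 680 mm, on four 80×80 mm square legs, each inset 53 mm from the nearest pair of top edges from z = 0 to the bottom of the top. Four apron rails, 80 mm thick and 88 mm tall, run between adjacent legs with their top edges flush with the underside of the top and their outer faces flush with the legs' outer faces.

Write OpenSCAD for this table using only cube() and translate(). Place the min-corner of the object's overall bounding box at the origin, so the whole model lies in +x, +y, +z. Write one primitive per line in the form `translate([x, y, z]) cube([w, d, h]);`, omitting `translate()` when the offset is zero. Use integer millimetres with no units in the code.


translate([0, 0, 636]) cube([1227, 823, 44]);
translate([53, 53, 0]) cube([80, 80, 636]);
translate([1094, 53, 0]) cube([80, 80, 636]);
translate([53, 690, 0]) cube([80, 80, 636]);
translate([1094, 690, 0]) cube([80, 80, 636]);
translate([133, 53, 548]) cube([961, 80, 88]);
translate([133, 690, 548]) cube([961, 80, 88]);
translate([53, 133, 548]) cube([80, 557, 88]);
translate([1094, 133, 548]) cube([80, 557, 88]);


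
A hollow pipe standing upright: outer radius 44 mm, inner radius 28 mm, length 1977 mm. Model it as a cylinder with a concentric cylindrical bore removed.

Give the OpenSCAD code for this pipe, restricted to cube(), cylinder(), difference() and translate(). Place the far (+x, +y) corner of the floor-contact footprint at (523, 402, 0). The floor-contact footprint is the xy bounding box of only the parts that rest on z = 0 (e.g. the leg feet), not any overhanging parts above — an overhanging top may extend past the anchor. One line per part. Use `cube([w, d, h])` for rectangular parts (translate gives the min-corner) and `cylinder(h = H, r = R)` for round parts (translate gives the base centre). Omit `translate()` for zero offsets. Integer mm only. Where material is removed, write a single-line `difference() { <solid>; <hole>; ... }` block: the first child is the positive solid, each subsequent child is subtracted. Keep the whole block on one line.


difference() { translate([479, 358, 0]) cylinder(h = 1977, r = 44); translate([479, 358, 0]) cylinder(h = 1977, r = 28); }


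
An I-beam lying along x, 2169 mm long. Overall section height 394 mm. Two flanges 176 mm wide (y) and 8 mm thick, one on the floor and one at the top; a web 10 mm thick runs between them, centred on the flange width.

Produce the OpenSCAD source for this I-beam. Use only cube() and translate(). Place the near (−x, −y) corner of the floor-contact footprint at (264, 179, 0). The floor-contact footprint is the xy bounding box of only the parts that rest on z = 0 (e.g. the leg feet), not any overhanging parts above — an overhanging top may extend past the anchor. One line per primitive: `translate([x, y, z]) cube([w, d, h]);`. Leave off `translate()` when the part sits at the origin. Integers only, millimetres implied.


translate([264, 179, 0]) cube([2169, 176, 8]);
translate([264, 262, 8]) cube([2169, 10, 378]);
translate([264, 179, 386]) cube([2169, 176, 8]);


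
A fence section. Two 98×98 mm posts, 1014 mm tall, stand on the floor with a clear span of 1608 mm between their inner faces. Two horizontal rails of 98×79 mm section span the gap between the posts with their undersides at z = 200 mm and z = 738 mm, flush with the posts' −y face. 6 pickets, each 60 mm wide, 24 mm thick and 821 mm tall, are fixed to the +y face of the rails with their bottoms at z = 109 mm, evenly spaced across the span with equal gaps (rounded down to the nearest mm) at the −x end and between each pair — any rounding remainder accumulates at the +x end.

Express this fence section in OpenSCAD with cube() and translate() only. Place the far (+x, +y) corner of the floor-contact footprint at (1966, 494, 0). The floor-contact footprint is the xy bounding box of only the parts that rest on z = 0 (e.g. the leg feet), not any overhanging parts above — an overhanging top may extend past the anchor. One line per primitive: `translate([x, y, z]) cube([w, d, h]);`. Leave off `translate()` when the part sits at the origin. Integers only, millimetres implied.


translate([162, 396, 0]) cube([98, 98, 1014]);
translate([1868, 396, 0]) cube([98, 98, 1014]);
translate([260, 396, 200]) cube([1608, 98, 79]);
translate([260, 396, 738]) cube([1608, 98, 79]);
translate([438, 494, 109]) cube([60, 24, 821]);
translate([676, 494, 109]) cube([60, 24, 821]);
translate([914, 494, 109]) cube([60, 24, 821]);
translate([1152, 494, 109]) cube([60, 24, 821]);
translate([1390, 494, 109]) cube([60, 24, 821]);
translate([1628, 494, 109]) cube([60, 24, 821]);


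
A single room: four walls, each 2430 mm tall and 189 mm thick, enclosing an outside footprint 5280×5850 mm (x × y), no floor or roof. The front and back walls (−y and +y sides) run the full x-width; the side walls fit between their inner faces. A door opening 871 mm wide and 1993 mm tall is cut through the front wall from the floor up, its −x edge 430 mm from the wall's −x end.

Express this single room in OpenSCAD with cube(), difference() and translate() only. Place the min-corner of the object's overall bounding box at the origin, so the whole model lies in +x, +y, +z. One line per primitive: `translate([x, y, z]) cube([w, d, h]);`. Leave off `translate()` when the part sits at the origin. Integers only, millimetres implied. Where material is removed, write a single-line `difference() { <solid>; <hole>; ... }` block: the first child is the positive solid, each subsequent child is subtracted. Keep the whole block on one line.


difference() { cube([5280, 189, 2430]); translate([430, 0, 0]) cube([871, 189, 1993]); }
translate([0, 5661, 0]) cube([5280, 189, 2430]);
translate([0, 189, 0]) cube([189, 5472, 2430]);
translate([5091, 189, 0]) cube([189, 5472, 2430]);


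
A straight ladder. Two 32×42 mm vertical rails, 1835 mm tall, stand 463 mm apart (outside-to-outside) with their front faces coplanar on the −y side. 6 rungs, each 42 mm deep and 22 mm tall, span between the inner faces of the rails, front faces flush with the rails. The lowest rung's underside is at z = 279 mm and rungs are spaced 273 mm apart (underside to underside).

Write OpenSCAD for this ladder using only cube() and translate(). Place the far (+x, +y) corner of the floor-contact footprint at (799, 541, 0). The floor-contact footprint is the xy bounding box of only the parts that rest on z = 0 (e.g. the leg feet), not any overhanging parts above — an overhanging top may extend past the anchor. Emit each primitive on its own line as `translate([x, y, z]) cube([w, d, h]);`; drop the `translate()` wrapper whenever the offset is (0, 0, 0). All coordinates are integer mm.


translate([336, 499, 0]) cube([32, 42, 1835]);
translate([767, 499, 0]) cube([32, 42, 1835]);
translate([368, 499, 279]) cube([399, 42, 22]);
translate([368, 499, 552]) cube([399, 42, 22]);
translate([368, 499, 825]) cube([399, 42, 22]);
translate([368, 499, 1098]) cube([399, 42, 22]);
translate([368, 499, 1371]) cube([399, 42, 22]);
translate([368, 499, 1644]) cube([399, 42, 22]);


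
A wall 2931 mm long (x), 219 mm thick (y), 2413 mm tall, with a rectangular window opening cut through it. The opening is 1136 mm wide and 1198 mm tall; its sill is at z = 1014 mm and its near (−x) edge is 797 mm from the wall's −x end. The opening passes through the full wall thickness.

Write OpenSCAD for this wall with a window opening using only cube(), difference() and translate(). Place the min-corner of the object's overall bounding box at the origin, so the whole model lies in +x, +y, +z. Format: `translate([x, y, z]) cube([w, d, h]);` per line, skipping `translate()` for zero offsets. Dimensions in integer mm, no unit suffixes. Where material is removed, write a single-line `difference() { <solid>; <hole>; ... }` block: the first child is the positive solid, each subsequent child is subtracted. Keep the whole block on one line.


difference() { cube([2931, 219, 2413]); translate([797, 0, 1014]) cube([1136, 219, 1198]); }


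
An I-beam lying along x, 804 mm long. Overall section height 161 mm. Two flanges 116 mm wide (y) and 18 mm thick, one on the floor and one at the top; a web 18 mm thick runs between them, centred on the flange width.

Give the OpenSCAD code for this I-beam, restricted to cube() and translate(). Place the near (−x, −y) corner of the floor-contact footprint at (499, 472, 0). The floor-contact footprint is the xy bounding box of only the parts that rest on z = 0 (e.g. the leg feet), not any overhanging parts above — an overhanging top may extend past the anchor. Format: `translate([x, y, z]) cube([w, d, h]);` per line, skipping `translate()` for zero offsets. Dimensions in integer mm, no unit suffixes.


translate([499, 472, 0]) cube([804, 116, 18]);
translate([499, 521, 18]) cube([804, 18, 125]);
translate([499, 472, 143]) cube([804, 116, 18]);


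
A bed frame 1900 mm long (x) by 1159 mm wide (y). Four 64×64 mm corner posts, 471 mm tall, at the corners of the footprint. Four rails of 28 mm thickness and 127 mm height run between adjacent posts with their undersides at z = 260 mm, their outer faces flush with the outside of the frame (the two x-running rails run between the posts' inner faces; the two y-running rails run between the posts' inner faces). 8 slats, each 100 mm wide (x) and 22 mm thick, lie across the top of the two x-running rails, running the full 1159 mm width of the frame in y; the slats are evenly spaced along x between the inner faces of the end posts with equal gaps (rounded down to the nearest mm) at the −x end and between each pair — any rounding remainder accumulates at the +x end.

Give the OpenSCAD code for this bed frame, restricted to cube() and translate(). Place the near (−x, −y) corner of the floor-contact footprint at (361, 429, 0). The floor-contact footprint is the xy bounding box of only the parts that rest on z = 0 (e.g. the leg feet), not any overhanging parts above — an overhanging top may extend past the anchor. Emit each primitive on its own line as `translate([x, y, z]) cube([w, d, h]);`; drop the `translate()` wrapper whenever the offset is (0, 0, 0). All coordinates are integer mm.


// slat z = rail_z + rail_h = 260 + 127 = 387
// slat gap = ⌊(1772 − 8·100) / 9⌋ = 108
translate([361, 429, 0]) cube([64, 64, 471]);
translate([361, 1524, 0]) cube([64, 64, 471]);
translate([2197, 429, 0]) cube([64, 64, 471]);
translate([2197, 1524, 0]) cube([64, 64, 471]);
translate([425, 429, 260]) cube([1772, 28, 127]);
translate([425, 1560, 260]) cube([1772, 28, 127]);
translate([361, 493, 260]) cube([28, 1031, 127]);
translate([2233, 493, 260]) cube([28, 1031, 127]);
translate([533, 429, 387]) cube([100, 1159, 22]);
translate([741, 429, 387]) cube([100, 1159, 22]);
translate([949, 429, 387]) cube([100, 1159, 22]);
translate([1157, 429, 387]) cube([100, 1159, 22]);
translate([1365, 429, 387]) cube([100, 1159, 22]);
translate([1573, 429, 387]) cube([100, 1159, 22]);
translate([1781, 429, 387]) cube([100, 1159, 22]);
translate([1989, 429, 387]) cube([100, 1159, 22]);


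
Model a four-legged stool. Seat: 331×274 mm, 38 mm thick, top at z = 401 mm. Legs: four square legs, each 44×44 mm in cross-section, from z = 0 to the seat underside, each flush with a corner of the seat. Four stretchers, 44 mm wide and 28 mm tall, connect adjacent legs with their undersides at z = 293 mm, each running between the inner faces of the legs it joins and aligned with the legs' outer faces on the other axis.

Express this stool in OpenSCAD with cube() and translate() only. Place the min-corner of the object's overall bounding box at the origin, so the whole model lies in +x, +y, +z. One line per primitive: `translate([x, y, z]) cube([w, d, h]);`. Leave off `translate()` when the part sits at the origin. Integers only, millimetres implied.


// leg_h = 401 - 38 = 363
// stretcher span = 331 - 2*44 = 243
translate([0, 0, 363]) cube([331, 274, 38]);
cube([44, 44, 363]);
translate([287, 0, 0]) cube([44, 44, 363]);
translate([0, 230, 0]) cube([44, 44, 363]);
translate([287, 230, 0]) cube([44, 44, 363]);
translate([44, 0, 293]) cube([243, 44, 28]);
translate([44, 230, 293]) cube([243, 44, 28]);
translate([0, 44, 293]) cube([44, 186, 28]);
translate([287, 44, 293]) cube([44, 186, 28]);


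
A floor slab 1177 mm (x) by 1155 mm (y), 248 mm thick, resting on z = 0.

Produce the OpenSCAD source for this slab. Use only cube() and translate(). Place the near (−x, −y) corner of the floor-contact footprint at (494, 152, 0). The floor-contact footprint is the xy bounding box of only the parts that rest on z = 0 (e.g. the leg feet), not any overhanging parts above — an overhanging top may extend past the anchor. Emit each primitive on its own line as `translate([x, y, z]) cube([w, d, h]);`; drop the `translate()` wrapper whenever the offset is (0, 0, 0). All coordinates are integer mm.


translate([494, 152, 0]) cube([1177, 1155, 248]);


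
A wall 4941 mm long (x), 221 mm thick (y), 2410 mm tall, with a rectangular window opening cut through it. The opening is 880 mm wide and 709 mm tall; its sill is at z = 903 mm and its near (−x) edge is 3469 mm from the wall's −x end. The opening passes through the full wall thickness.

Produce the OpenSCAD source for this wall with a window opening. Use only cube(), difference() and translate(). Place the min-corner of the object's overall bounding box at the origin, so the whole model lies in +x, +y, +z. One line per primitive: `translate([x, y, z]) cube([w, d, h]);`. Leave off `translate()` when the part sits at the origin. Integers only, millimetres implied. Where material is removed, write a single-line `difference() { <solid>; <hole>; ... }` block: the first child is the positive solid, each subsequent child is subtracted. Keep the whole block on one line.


difference() { cube([4941, 221, 2410]); translate([3469, 0, 903]) cube([880, 221, 709]); }
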